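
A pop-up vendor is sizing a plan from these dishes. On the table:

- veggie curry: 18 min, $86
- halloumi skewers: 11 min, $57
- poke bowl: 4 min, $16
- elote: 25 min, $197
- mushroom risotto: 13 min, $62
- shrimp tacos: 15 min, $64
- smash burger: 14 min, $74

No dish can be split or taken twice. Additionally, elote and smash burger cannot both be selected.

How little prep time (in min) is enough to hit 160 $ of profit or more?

25

Need the lightest bundle worth ≥ 160.
Taking elote gives 197 (≥ 160) for 25 min.
No combination under 25 min hits 160.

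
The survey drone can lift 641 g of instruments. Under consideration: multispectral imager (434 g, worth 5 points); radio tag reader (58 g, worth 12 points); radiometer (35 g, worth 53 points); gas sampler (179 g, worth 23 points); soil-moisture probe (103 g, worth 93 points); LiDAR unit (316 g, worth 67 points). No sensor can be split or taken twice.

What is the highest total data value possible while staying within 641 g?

236

Greedy by ratio would take radio tag reader + radiometer + soil-moisture probe + LiDAR unit: 512 g used, total 225.
Replace radio tag reader with gas sampler: the trade gains 11 net, giving 236 at 633 g.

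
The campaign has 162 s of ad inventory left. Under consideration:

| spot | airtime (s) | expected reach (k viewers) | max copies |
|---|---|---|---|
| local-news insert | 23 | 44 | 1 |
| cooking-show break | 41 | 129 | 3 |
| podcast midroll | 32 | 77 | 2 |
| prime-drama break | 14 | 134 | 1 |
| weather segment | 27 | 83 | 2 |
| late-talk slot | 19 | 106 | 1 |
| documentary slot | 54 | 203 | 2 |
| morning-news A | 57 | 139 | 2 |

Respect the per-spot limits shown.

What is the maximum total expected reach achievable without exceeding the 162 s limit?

655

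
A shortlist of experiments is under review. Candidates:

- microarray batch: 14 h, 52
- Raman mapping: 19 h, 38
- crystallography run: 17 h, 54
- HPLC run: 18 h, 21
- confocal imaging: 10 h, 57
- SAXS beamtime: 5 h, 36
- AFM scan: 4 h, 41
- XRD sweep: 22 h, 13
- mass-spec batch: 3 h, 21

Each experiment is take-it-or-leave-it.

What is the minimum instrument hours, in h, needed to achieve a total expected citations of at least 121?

19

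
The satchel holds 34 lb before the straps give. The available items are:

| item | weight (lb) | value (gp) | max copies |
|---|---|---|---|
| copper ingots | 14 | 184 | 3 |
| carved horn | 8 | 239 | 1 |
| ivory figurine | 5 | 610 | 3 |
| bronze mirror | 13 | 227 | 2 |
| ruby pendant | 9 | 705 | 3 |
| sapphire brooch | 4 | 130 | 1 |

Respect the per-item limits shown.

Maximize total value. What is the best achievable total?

3×ivory figurine + 2×ruby pendant uses 33 of the 34 lb and totals 3240.
The spare 1 lb is too small for any remaining item, and no exchange beats 3240.

3240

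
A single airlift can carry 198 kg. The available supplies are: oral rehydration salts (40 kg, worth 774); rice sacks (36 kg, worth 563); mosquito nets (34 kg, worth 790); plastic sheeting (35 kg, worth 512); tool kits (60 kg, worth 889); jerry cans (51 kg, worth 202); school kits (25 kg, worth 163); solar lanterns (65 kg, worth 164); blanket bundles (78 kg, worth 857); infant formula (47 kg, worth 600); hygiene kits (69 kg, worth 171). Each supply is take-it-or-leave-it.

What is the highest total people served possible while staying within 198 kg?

3239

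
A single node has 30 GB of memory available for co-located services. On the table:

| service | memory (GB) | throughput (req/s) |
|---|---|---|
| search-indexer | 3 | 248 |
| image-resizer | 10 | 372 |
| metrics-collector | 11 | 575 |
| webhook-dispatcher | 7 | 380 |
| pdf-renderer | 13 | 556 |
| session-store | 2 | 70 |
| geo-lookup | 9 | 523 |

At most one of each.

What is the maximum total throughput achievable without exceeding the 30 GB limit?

1726

Density check — search-indexer 82.67, geo-lookup 58.11, webhook-dispatcher 54.29, metrics-collector 52.27 are the best per GB.
Best packing: search-indexer + metrics-collector + webhook-dispatcher + geo-lookup — 30 GB, 1726 total.
Nothing else within 30 GB beats 1726.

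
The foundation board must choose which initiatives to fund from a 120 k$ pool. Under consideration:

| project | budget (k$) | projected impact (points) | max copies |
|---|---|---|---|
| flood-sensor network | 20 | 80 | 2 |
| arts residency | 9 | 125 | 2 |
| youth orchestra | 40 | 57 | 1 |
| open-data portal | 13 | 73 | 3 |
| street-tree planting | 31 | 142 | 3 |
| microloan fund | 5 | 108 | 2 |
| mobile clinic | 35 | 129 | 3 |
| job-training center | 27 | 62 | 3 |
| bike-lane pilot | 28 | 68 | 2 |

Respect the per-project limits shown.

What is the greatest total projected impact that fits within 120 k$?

907

Flood-sensor network + 2×arts residency + 3×open-data portal + street-tree planting + 2×microloan fund uses 118 of the 120 k$ and totals 907.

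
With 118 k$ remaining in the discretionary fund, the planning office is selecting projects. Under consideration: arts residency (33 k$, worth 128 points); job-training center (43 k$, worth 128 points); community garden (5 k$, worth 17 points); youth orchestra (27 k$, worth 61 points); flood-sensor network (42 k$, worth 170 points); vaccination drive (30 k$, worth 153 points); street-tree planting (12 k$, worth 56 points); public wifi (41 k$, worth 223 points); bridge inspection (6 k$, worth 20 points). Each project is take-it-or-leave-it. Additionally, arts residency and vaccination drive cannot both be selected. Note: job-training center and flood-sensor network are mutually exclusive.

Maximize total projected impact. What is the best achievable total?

563

By projected impact per k$: public wifi 5.44, vaccination drive 5.10, street-tree planting 4.67 lead.
Best packing: community garden + flood-sensor network + vaccination drive + public wifi — 118 k$, 563 total.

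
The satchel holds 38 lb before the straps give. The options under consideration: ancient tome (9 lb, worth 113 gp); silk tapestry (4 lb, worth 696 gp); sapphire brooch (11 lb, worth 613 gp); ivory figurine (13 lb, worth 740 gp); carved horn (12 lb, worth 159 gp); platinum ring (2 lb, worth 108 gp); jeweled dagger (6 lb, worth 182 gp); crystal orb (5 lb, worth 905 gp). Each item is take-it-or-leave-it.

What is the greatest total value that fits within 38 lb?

Taking silk tapestry + sapphire brooch + ivory figurine + platinum ring + crystal orb: 35 lb used, 3062 in value.

3062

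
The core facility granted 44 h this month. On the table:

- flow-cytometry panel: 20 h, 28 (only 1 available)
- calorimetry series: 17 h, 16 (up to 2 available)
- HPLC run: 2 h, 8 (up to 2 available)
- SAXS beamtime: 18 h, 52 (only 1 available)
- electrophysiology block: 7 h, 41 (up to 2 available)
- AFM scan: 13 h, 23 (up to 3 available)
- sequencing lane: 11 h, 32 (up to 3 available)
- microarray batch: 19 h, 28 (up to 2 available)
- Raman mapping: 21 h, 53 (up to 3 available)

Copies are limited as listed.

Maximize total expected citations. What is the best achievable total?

Ranking by ratio (expected citations/h): electrophysiology block 5.86, HPLC run 4.00, sequencing lane 2.91.
The ratio heuristic lands on 2×HPLC run + 2×electrophysiology block + 2×sequencing lane (162) but leaves 4 h idle.
The 15 h tied up in 2×HPLC run and sequencing lane is better spent on SAXS beamtime — total rises to 166 (43 h).

166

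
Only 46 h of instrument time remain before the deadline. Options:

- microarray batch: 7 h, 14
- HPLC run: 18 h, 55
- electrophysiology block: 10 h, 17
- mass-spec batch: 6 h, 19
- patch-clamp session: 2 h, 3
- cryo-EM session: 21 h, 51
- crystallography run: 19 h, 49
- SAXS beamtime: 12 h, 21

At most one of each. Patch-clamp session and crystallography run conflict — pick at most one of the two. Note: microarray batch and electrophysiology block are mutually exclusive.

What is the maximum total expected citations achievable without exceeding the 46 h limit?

HPLC run + mass-spec batch + cryo-EM session uses 45 of the 46 h and totals 125.
Next best is HPLC run + mass-spec batch + crystallography run at 123 (43 h) — short by 2.

125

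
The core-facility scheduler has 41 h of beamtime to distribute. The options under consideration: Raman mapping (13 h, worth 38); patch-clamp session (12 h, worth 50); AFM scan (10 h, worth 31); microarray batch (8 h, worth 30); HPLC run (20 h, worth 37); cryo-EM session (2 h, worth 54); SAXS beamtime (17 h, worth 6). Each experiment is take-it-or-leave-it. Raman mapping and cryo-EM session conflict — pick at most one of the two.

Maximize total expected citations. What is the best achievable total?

165

The ratio ordering already packs tightly: patch-clamp session + AFM scan + microarray batch + cryo-EM session, 32 h, 165.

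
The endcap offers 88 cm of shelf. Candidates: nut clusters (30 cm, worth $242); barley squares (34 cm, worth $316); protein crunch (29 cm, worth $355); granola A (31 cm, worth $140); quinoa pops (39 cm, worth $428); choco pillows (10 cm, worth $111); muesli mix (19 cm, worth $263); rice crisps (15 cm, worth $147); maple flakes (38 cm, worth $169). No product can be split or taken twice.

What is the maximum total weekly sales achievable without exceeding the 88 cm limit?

Filling by ratio: protein crunch + choco pillows + muesli mix + rice crisps for 876, with 15 cm left unused.
Replace choco pillows and rice crisps with quinoa pops: the trade gains 170 net, giving 1046 at 87 cm.
Every other selection either busts 88 cm or fails to beat 1046.

1046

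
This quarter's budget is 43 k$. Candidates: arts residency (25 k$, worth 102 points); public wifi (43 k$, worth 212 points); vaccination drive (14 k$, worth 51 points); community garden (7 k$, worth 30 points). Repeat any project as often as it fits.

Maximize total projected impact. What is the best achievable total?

212

Best packing: public wifi — 43 k$, 212 total.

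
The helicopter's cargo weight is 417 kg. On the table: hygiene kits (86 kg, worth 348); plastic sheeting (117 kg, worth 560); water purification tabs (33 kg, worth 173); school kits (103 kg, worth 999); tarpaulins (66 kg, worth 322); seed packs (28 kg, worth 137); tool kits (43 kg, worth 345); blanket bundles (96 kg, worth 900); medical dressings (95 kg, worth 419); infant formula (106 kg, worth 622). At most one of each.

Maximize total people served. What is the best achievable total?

3188

By people served per kg: school kits 9.70, blanket bundles 9.38, tool kits 8.02 lead.
Greedy by ratio would take water purification tabs + school kits + seed packs + tool kits + blanket bundles + infant formula: 409 kg used, total 3176.
Dropping water purification tabs and seed packs frees 61 kg; slotting in tarpaulins (66 kg) lifts the total to 3188 at 414 kg.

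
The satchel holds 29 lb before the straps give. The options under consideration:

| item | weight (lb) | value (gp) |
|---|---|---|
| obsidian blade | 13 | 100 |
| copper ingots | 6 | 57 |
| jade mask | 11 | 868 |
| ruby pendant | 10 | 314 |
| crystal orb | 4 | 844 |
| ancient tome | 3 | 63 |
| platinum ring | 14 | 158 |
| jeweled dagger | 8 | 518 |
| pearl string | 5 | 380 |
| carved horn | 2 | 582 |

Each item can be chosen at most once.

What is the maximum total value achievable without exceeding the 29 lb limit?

The ratio heuristic lands on jade mask + crystal orb + ancient tome + pearl string + carved horn (2737) but leaves 4 lb idle.
The 5 lb tied up in pearl string is better spent on jeweled dagger — total rises to 2875 (28 lb).
That's the maximum — no swap from here does better than 2875.

2875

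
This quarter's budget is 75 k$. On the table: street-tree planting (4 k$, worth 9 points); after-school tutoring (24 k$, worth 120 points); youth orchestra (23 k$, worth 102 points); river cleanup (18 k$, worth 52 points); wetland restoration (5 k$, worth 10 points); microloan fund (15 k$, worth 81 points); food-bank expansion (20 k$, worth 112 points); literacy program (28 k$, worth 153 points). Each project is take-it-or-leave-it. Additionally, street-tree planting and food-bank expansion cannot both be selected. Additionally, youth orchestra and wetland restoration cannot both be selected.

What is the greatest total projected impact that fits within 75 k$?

385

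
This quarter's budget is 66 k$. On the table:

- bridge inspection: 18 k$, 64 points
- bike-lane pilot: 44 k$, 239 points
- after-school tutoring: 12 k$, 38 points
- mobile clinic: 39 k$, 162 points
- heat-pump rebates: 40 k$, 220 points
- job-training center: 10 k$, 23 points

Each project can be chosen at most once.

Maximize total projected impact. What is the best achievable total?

Taking the top-ratio projects first gives bridge inspection + heat-pump rebates for 284 (58 k$).
The 40 k$ tied up in heat-pump rebates is better spent on bike-lane pilot — total rises to 303 (62 k$).
The closest alternative, bike-lane pilot + after-school tutoring + job-training center, reaches only 300.

303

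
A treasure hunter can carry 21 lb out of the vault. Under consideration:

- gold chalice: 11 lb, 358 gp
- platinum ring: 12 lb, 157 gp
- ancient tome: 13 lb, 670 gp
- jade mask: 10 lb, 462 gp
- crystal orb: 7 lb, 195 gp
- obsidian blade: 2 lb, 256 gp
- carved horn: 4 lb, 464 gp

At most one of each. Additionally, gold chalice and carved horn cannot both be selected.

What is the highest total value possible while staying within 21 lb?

1390

By value per lb: obsidian blade 128.00, carved horn 116.00, ancient tome 51.54 lead.
Best packing: ancient tome + obsidian blade + carved horn — 19 lb, 1390 total.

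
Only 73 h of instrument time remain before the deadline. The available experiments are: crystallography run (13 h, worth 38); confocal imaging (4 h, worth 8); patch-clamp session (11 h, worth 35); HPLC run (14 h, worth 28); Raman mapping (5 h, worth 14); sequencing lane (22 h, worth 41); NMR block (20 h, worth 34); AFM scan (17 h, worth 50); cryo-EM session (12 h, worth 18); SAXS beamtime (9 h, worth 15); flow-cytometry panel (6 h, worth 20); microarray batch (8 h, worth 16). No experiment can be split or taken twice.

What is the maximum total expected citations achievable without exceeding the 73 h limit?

By expected citations per h: flow-cytometry panel 3.33, patch-clamp session 3.18, AFM scan 2.94, crystallography run 2.92 lead.
Greedy by ratio would take crystallography run + confocal imaging + patch-clamp session + HPLC run + Raman mapping + AFM scan + flow-cytometry panel: 70 h used, total 193.
The 14 h tied up in HPLC run is better spent on SAXS beamtime + microarray batch — total rises to 196 (73 h).

196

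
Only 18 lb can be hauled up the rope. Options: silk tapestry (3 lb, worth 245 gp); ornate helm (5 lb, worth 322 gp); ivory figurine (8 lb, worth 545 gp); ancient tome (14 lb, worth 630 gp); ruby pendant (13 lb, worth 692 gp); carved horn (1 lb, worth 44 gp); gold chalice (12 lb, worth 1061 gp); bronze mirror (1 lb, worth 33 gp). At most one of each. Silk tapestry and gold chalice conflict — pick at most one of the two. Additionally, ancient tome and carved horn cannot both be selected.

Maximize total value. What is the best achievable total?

1427

Taking ornate helm + carved horn + gold chalice: 18 lb used, 1427 in value.
Runner-up ornate helm + gold chalice + bronze mirror tops out at 1416.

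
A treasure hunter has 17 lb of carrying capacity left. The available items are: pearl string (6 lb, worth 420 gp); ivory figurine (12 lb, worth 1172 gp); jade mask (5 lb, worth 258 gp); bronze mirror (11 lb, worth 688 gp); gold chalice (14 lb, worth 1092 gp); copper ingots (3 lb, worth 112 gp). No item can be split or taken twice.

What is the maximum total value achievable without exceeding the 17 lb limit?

1430

Taking ivory figurine + jade mask: 17 lb used, 1430 in value.
That's the maximum — no swap from here does better than 1430.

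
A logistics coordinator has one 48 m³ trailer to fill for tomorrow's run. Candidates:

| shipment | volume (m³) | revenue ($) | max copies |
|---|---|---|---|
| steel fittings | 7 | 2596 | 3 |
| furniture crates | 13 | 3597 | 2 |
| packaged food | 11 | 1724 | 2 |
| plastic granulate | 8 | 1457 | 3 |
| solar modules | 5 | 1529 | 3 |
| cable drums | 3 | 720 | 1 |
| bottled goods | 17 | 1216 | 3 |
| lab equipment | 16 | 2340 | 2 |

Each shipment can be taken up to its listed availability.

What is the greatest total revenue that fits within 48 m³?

15163

Ranking by ratio (revenue/m³): steel fittings 370.86, solar modules 305.80, furniture crates 276.69.
Filling by ratio: 3×steel fittings + plastic granulate + 3×solar modules + cable drums for 14552, with 1 m³ left unused.
The 13 m³ tied up in plastic granulate and solar modules is better spent on furniture crates — total rises to 15163 (47 m³).
No other feasible combination exceeds 15163.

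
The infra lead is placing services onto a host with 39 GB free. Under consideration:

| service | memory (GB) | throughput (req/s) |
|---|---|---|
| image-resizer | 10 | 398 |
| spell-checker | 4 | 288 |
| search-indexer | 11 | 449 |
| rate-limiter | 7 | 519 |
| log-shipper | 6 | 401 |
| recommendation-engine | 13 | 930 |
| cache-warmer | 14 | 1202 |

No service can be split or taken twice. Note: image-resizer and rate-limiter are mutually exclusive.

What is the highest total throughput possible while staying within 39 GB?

2939

Density check — cache-warmer 85.86, rate-limiter 74.14, spell-checker 72.00 are the best per GB.
Best packing: spell-checker + rate-limiter + recommendation-engine + cache-warmer — 38 GB, 2939 total.
Runner-up spell-checker + log-shipper + recommendation-engine + cache-warmer tops out at 2821.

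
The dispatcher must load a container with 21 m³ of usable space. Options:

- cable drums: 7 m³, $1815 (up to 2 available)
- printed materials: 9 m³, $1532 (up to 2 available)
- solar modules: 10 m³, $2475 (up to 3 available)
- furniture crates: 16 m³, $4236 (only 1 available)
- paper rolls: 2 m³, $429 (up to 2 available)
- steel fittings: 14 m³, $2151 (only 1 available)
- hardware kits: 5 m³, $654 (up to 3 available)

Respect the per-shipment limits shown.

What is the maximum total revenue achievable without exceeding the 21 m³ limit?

5148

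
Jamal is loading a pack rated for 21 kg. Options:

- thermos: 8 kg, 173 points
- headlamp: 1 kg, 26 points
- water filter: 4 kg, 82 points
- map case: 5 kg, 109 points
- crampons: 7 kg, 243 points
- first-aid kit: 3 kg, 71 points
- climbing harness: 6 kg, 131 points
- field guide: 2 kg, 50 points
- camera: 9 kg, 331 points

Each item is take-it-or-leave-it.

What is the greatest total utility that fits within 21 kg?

695

Taking the top-ratio items first gives headlamp + crampons + field guide + camera for 650 (19 kg).
Replace headlamp with first-aid kit: the trade gains 45 net, giving 695 at 21 kg.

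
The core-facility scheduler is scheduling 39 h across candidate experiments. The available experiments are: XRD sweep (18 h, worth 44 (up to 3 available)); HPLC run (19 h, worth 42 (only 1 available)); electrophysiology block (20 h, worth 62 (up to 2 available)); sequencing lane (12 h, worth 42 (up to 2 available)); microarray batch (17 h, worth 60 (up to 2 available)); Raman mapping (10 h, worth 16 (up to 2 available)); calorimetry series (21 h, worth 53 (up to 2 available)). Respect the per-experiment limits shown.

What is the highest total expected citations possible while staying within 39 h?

Density check — microarray batch 3.53, sequencing lane 3.50, electrophysiology block 3.10, calorimetry series 2.52 are the best per h.
Filling by ratio: 2×microarray batch for 120, with 5 h left unused.
The 17 h tied up in microarray batch is better spent on electrophysiology block — total rises to 122 (37 h).
That's the maximum — no swap from here does better than 122.

122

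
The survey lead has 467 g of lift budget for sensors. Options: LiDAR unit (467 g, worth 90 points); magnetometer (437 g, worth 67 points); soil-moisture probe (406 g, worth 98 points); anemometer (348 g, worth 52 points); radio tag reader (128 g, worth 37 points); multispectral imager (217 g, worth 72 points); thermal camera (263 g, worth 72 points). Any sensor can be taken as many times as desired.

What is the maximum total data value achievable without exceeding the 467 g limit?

144

Best packing: 2×multispectral imager — 434 g, 144 total.
Nothing else within 467 g beats 144.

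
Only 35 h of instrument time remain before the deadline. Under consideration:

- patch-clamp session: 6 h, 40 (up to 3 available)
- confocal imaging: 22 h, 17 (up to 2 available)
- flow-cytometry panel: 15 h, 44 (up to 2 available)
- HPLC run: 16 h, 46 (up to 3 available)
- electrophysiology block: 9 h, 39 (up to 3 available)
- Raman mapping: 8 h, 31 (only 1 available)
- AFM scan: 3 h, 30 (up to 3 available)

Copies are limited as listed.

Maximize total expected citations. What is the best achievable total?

241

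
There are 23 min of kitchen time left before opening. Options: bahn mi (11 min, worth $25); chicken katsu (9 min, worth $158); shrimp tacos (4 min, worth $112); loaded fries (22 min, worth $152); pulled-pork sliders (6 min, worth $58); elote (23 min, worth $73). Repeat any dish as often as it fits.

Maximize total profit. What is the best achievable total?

560

The ratio ordering already packs tightly: 5×shrimp tacos, 20 min, 560.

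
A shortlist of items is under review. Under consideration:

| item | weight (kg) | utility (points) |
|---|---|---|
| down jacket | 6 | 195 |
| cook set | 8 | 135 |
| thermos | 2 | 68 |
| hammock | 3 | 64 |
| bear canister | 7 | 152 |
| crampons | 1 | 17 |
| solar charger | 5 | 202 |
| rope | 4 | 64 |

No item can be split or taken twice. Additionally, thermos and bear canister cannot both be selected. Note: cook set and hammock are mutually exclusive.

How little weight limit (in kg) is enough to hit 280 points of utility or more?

8

Need the lightest bundle worth ≥ 280.
thermos + crampons + solar charger: 287 utility at 8 kg.
Any bundle with less than 8 kg falls short of 280.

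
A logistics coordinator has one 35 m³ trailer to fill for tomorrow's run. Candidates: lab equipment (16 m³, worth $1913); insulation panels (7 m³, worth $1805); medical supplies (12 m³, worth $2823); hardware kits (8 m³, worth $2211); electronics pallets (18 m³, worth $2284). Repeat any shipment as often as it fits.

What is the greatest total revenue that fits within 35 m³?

9050

Taking the top-ratio shipments first gives 4×hardware kits for 8844 (32 m³).
Replace 2×hardware kits with insulation panels + medical supplies: the trade gains 206 net, giving 9050 at 35 m³.
No other feasible combination exceeds 9050.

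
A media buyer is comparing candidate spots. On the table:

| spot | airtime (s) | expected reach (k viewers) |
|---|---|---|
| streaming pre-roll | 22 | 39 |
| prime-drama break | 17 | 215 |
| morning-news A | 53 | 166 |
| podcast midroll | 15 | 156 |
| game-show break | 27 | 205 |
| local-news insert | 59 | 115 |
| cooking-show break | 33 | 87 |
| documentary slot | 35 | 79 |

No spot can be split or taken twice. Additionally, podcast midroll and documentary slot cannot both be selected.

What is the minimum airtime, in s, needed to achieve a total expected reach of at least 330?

Minimise s subject to total expected reach ≥ 330.
prime-drama break + podcast midroll: 371 expected reach at 32 s.
Below 32 s the best achievable stays under 330.

32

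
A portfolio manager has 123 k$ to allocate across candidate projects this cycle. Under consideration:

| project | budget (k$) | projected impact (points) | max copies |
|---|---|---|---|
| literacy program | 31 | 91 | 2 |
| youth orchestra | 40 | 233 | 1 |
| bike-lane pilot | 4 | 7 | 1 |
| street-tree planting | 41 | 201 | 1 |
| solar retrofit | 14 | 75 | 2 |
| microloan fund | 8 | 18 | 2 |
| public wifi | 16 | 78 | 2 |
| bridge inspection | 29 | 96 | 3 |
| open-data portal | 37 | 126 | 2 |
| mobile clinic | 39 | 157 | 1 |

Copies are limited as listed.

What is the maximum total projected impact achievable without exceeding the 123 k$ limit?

618

Filling by ratio: youth orchestra + bike-lane pilot + street-tree planting + 2×solar retrofit + microloan fund for 609, with 2 k$ left unused.
But youth orchestra + 2×solar retrofit + public wifi + mobile clinic fits in 123 k$ and reaches 618.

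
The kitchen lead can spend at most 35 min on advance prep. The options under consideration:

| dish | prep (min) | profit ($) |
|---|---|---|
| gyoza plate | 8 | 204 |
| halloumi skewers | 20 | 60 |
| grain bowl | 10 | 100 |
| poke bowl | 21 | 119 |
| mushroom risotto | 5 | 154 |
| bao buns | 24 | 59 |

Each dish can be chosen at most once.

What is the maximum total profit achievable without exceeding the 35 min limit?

A density-first pass picks gyoza plate + grain bowl + mushroom risotto — 458 at 23 min.
Dropping grain bowl frees 10 min; slotting in poke bowl (21 min) lifts the total to 477 at 34 min.
Runner-up gyoza plate + grain bowl + mushroom risotto tops out at 458.

477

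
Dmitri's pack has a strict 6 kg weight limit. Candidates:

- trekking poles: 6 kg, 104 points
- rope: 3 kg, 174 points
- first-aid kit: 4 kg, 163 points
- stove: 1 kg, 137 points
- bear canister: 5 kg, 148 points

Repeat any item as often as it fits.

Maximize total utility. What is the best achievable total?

822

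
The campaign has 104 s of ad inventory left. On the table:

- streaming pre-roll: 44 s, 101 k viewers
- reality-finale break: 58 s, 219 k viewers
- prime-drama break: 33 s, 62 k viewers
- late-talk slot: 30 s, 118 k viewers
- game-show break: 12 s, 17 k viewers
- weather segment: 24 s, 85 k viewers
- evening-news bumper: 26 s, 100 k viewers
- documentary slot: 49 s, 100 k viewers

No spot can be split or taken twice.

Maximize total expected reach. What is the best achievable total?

A density-first pass picks late-talk slot + game-show break + weather segment + evening-news bumper — 320 at 92 s.
Replace weather segment and evening-news bumper with reality-finale break: the trade gains 34 net, giving 354 at 100 s.
Next best is reality-finale break + late-talk slot at 337 (88 s) — short by 17.

354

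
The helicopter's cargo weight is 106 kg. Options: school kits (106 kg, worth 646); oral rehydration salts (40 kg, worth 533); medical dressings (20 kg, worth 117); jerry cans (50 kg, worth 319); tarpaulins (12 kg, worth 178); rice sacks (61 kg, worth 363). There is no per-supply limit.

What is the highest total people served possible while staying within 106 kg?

1424

The ratio ordering already packs tightly: 8×tarpaulins, 96 kg, 1424.
The spare 10 kg is too small for any remaining supply, and no exchange beats 1424.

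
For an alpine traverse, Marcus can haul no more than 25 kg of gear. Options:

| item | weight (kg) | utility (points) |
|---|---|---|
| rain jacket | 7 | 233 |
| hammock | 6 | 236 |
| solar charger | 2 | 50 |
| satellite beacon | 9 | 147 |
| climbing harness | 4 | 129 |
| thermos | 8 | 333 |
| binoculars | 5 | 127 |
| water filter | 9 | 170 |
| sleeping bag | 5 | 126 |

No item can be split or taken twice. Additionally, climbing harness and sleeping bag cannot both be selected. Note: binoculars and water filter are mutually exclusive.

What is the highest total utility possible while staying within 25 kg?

931

Ranking by ratio (utility/kg): thermos 41.62, hammock 39.33, rain jacket 33.29, climbing harness 32.25.
Taking rain jacket + hammock + climbing harness + thermos: 25 kg used, 931 in utility.
Nothing else feasible within 25 kg beats 931.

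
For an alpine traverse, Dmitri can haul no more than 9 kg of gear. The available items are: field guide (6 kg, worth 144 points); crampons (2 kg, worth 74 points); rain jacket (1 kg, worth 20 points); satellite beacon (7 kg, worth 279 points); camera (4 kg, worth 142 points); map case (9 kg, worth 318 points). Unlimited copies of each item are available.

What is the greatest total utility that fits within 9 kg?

353

Crampons + satellite beacon uses 9 of the 9 kg and totals 353.
No other feasible combination exceeds 353.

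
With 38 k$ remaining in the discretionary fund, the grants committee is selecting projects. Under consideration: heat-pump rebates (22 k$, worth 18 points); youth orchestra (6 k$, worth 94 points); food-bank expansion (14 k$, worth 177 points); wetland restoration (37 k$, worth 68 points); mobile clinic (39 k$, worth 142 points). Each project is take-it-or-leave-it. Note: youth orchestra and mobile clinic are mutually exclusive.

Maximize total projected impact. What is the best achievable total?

Youth orchestra + food-bank expansion uses 20 of the 38 k$ and totals 271.
The spare 18 k$ is too small for any remaining project, and no feasible exchange beats 271.

271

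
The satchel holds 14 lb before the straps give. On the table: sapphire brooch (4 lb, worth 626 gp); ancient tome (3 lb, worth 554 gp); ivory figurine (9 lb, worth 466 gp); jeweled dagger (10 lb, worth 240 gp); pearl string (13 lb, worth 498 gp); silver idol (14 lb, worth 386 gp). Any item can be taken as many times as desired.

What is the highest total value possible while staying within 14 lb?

By value per lb: ancient tome 184.67, sapphire brooch 156.50, ivory figurine 51.78 lead.
Filling by ratio: 4×ancient tome for 2216, with 2 lb left unused.
Dropping 2×ancient tome frees 6 lb; slotting in 2×sapphire brooch (8 lb) lifts the total to 2360 at 14 lb.
Nothing else within 14 lb beats 2360.

2360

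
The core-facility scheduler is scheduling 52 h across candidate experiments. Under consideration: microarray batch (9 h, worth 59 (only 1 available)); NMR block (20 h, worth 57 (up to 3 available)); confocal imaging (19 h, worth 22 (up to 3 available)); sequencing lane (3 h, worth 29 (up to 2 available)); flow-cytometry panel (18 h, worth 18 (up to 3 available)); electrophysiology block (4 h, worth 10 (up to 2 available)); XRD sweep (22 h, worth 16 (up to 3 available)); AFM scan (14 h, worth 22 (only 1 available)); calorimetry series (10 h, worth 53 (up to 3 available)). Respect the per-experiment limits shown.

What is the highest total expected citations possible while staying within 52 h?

286

The ratio ordering already packs tightly: microarray batch + 2×sequencing lane + electrophysiology block + 3×calorimetry series, 49 h, 286.
No other feasible combination exceeds 286.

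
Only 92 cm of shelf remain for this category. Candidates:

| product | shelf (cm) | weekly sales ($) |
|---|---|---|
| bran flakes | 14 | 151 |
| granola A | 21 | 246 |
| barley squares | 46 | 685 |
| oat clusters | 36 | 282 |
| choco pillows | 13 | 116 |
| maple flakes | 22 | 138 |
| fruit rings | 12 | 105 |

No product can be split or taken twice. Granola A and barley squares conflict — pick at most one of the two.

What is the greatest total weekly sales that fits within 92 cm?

1057

Best packing: bran flakes + barley squares + choco pillows + fruit rings — 85 cm, 1057 total.
The closest alternative, bran flakes + barley squares + maple flakes, reaches only 974.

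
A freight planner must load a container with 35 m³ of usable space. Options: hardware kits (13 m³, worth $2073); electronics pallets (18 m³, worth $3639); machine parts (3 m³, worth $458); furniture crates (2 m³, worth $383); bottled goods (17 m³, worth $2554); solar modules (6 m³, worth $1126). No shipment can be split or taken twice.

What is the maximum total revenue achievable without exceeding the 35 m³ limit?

The ratio heuristic lands on electronics pallets + machine parts + furniture crates + solar modules (5606) but leaves 6 m³ idle.
Replace machine parts and furniture crates and solar modules with bottled goods: the trade gains 587 net, giving 6193 at 35 m³.
Every other selection either busts 35 m³ or fails to beat 6193.

6193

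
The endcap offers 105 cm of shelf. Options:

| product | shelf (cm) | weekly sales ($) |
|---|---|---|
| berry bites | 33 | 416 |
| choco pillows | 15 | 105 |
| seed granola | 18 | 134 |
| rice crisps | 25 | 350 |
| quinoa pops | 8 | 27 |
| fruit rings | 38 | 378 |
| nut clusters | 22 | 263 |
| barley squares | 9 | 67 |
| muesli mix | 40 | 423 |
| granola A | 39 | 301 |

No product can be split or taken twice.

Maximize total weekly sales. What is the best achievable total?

1211

Ranking by ratio (weekly sales/cm): rice crisps 14.00, berry bites 12.61, nut clusters 11.95.
The ratio heuristic lands on berry bites + seed granola + rice crisps + nut clusters (1163) but leaves 7 cm idle.
The 40 cm tied up in seed granola and nut clusters is better spent on fruit rings + barley squares — total rises to 1211 (105 cm).
Every other selection either busts 105 cm or fails to beat 1211.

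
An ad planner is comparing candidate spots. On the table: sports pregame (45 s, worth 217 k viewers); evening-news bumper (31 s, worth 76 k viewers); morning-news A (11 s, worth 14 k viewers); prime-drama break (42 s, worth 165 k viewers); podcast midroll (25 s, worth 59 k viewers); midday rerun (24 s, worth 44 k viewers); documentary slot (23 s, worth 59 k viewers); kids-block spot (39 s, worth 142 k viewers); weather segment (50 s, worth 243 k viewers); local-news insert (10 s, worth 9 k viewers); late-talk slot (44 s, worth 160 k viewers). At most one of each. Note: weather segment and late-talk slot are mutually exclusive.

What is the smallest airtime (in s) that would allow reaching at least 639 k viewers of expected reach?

148

Need the lightest bundle worth ≥ 639.
Taking sports pregame + morning-news A + prime-drama break + weather segment gives 639 (≥ 639) for 148 s.
Any bundle with less than 148 s falls short of 639.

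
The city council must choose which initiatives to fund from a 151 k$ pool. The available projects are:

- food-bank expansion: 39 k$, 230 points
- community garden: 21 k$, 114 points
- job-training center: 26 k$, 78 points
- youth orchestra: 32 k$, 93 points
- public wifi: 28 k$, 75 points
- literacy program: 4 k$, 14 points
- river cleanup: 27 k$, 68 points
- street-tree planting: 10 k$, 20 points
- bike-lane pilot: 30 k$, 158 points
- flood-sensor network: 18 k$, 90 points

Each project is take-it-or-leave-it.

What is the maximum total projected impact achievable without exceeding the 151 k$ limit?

705

The ratio heuristic lands on food-bank expansion + community garden + job-training center + literacy program + street-tree planting + bike-lane pilot + flood-sensor network (704) but leaves 3 k$ idle.
Dropping job-training center and literacy program frees 30 k$; slotting in youth orchestra (32 k$) lifts the total to 705 at 150 k$.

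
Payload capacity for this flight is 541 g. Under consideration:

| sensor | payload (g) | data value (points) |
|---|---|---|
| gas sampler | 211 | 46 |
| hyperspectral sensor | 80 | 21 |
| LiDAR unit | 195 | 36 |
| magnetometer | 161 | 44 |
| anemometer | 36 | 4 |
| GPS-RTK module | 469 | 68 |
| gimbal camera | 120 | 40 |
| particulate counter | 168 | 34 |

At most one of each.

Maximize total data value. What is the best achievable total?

139

Taking hyperspectral sensor + magnetometer + gimbal camera + particulate counter: 529 g used, 139 in data value.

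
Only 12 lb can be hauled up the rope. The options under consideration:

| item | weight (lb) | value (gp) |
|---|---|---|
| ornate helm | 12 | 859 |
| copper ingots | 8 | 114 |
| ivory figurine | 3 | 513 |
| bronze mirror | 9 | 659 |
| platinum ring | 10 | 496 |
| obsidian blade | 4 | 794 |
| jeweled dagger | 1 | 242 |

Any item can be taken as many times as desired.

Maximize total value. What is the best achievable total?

2904

By value per lb: jeweled dagger 242.00, obsidian blade 198.50, ivory figurine 171.00, bronze mirror 73.22 lead.
The ratio ordering already packs tightly: 12×jeweled dagger, 12 lb, 2904.
Nothing else within 12 lb beats 2904.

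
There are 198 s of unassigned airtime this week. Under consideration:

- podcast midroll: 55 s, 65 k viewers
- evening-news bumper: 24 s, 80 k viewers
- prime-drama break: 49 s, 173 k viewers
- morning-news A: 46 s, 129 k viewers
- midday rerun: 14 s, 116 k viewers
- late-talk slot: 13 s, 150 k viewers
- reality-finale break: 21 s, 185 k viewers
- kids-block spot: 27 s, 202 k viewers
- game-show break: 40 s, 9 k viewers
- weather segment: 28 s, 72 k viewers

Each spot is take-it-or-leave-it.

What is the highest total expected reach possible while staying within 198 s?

1035

Evening-news bumper + prime-drama break + morning-news A + midday rerun + late-talk slot + reality-finale break + kids-block spot uses 194 of the 198 s and totals 1035.
Runner-up prime-drama break + morning-news A + midday rerun + late-talk slot + reality-finale break + kids-block spot + weather segment tops out at 1027.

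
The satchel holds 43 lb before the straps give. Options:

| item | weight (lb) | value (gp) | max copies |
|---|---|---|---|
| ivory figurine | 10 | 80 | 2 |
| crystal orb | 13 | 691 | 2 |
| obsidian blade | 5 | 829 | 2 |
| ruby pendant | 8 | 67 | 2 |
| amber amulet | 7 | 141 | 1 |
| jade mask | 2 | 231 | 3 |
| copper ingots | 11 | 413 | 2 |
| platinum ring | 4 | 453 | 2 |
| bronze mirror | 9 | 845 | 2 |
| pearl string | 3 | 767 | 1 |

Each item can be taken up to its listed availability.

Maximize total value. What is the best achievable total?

5483

Ranking by ratio (value/lb): pearl string 255.67, obsidian blade 165.80, jade mask 115.50.
Greedy by ratio would take 2×obsidian blade + amber amulet + 3×jade mask + 2×platinum ring + bronze mirror + pearl string: 43 lb used, total 5010.
Dropping amber amulet and jade mask frees 9 lb; slotting in bronze mirror (9 lb) lifts the total to 5483 at 43 lb.
Nothing else within 43 lb beats 5483.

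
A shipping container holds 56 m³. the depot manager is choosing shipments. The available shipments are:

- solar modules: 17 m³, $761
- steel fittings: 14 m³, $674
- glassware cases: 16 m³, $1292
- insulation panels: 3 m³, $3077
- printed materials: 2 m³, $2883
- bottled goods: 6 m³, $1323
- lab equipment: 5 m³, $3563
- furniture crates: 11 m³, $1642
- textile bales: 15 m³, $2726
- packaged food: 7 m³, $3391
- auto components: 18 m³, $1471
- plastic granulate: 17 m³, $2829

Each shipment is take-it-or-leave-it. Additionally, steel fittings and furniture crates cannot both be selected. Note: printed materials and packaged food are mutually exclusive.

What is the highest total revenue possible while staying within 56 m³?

16909

Best packing: insulation panels + bottled goods + lab equipment + textile bales + packaged food + plastic granulate — 53 m³, 16909 total.
The closest alternative, insulation panels + printed materials + lab equipment + furniture crates + textile bales + plastic granulate, reaches only 16720.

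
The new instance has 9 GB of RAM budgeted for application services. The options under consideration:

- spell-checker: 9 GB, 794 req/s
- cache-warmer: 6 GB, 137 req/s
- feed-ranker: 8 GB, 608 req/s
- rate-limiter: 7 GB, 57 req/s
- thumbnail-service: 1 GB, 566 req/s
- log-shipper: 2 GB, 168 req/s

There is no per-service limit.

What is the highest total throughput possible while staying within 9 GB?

5094

Density check — thumbnail-service 566.00, spell-checker 88.22, log-shipper 84.00, feed-ranker 76.00 are the best per GB.
Taking 9×thumbnail-service: 9 GB used, 5094 in throughput.
Every other selection either busts 9 GB or fails to beat 5094.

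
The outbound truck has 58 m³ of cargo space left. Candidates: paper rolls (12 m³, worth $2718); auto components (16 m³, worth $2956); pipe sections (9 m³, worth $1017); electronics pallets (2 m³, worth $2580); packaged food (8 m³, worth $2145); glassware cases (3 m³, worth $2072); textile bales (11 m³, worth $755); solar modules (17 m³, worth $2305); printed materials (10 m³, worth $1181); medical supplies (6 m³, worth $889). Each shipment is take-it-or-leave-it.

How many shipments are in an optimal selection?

6

Best achievable revenue is 14776.
One optimal bundle: paper rolls + auto components + electronics pallets + packaged food + glassware cases + solar modules (58 m³).
All optima have 6 shipments.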